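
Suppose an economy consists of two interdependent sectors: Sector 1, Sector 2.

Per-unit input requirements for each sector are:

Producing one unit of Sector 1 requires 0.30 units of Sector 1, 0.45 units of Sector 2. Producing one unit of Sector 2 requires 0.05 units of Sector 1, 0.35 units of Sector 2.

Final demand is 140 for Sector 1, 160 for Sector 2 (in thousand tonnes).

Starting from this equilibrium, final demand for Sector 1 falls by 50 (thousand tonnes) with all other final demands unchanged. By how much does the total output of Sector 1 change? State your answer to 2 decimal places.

I − A =
  [   0.70    -0.05]
  [  -0.45     0.65]
det(I−A) = (0.70)(0.65) − (-0.05)(-0.45) = 0.4325
adj(I−A) = [[0.65, 0.05], [0.45, 0.70]]
(I − A)⁻¹ = adj(I−A) / det(I−A) ≈
  [   1.5029     0.1156]
  [   1.0405     1.6185]
Δx = (I − A)⁻¹ Δd with Δd having -50 in the Sector 1 component and 0 elsewhere.
So Δx_1 = L_11 · (-50), where L_11 = adj(I−A)_11 / det(I−A) = 0.65 / 0.4325.
Δx_1 = 0.65 × (-50) / 0.4325 = -32.50 / 0.4325 ≈ -75.14.

Δx_1 = -75.14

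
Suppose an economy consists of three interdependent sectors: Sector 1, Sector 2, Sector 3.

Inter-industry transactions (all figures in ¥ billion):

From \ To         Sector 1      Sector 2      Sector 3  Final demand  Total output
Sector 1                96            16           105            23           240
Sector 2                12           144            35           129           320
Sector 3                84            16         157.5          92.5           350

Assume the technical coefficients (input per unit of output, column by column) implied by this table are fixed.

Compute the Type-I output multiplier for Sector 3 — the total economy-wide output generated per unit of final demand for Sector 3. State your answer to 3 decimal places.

Technical coefficients a_ij = z_ij / X_j:
  a_11 = 96/240 = 0.40, a_21 = 12/240 = 0.05, a_31 = 84/240 = 0.35
  a_12 = 16/320 = 0.05, a_22 = 144/320 = 0.45, a_32 = 16/320 = 0.05
  a_13 = 105/350 = 0.30, a_23 = 35/350 = 0.10, a_33 = 157.5/350 = 0.45
I − A =
  [   0.60    -0.05    -0.30]
  [  -0.05     0.55    -0.10]
  [  -0.35    -0.05     0.55]
Cofactors of I−A, C_ij = (−1)^(i+j)·(minor ij) (rows/columns in the sector order above):
  C_11 = (0.55)(0.55) − (-0.10)(-0.05) = 0.2975
  C_12 = −[(-0.05)(0.55) − (-0.10)(-0.35)] = 0.0625
  C_13 = (-0.05)(-0.05) − (0.55)(-0.35) = 0.1950
  C_21 = −[(-0.05)(0.55) − (-0.30)(-0.05)] = 0.0425
  C_22 = (0.60)(0.55) − (-0.30)(-0.35) = 0.2250
  C_23 = −[(0.60)(-0.05) − (-0.05)(-0.35)] = 0.0475
  C_31 = (-0.05)(-0.10) − (-0.30)(0.55) = 0.1700
  C_32 = −[(0.60)(-0.10) − (-0.30)(-0.05)] = 0.0750
  C_33 = (0.60)(0.55) − (-0.05)(-0.05) = 0.3275
det(I−A) = Σ_j (I−A)_1j·C_1j = (0.60)(0.2975) + (-0.05)(0.0625) + (-0.30)(0.1950) = 0.116875
adj(I−A) = Cᵀ =
  [ 0.2975   0.0425   0.1700]
  [ 0.0625   0.2250   0.0750]
  [ 0.1950   0.0475   0.3275]
(I − A)⁻¹ = adj(I−A) / det(I−A) ≈
  [   2.5455     0.3636     1.4545]
  [   0.5348     1.9251     0.6417]
  [   1.6684     0.4064     2.8021]
The output multiplier for sector j is the column-j sum of the Leontief inverse (I − A)⁻¹ = adj(I−A) / det(I−A).
Column 3 of adj(I−A): (0.1700, 0.0750, 0.3275); det(I−A) = 0.116875.
m_3 = (0.1700 + 0.0750 + 0.3275) / 0.116875 = 0.5725 / 0.116875 ≈ 4.898.

m_3 = 4.898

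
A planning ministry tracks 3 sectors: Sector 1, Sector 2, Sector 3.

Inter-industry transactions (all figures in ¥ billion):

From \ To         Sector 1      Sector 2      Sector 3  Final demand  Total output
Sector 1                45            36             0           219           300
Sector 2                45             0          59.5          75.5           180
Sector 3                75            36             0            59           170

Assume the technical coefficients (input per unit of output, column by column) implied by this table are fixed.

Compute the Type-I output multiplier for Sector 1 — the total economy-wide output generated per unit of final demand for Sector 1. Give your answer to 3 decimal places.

Technical coefficients a_ij = z_ij / X_j:
  a_11 = 45/300 = 0.15, a_21 = 45/300 = 0.15, a_31 = 75/300 = 0.25
  a_12 = 36/180 = 0.20, a_22 = 0/180 = 0.00, a_32 = 36/180 = 0.20
  a_13 = 0/170 = 0.00, a_23 = 59.5/170 = 0.35, a_33 = 0/170 = 0.00
I − A =
  [   0.85    -0.20     0.00]
  [  -0.15     1.00    -0.35]
  [  -0.25    -0.20     1.00]
Cofactors of I−A, C_ij = (−1)^(i+j)·(minor ij) (rows/columns in the sector order above):
  C_11 = (1.00)(1.00) − (-0.35)(-0.20) = 0.9300
  C_12 = −[(-0.15)(1.00) − (-0.35)(-0.25)] = 0.2375
  C_13 = (-0.15)(-0.20) − (1.00)(-0.25) = 0.2800
  C_21 = −[(-0.20)(1.00) − (0.00)(-0.20)] = 0.2000
  C_22 = (0.85)(1.00) − (0.00)(-0.25) = 0.8500
  C_23 = −[(0.85)(-0.20) − (-0.20)(-0.25)] = 0.2200
  C_31 = (-0.20)(-0.35) − (0.00)(1.00) = 0.0700
  C_32 = −[(0.85)(-0.35) − (0.00)(-0.15)] = 0.2975
  C_33 = (0.85)(1.00) − (-0.20)(-0.15) = 0.8200
det(I−A) = Σ_j (I−A)_1j·C_1j = (0.85)(0.9300) + (-0.20)(0.2375) + (0.00)(0.2800) = 0.7430
adj(I−A) = Cᵀ =
  [ 0.9300   0.2000   0.0700]
  [ 0.2375   0.8500   0.2975]
  [ 0.2800   0.2200   0.8200]
(I − A)⁻¹ = adj(I−A) / det(I−A) ≈
  [   1.2517     0.2692     0.0942]
  [   0.3197     1.1440     0.4004]
  [   0.3769     0.2961     1.1036]
The output multiplier for sector j is the column-j sum of the Leontief inverse (I − A)⁻¹ = adj(I−A) / det(I−A).
Column 1 of adj(I−A): (0.9300, 0.2375, 0.2800); det(I−A) = 0.7430.
m_1 = (0.9300 + 0.2375 + 0.2800) / 0.7430 = 1.4475 / 0.7430 ≈ 1.948.

m_1 = 1.948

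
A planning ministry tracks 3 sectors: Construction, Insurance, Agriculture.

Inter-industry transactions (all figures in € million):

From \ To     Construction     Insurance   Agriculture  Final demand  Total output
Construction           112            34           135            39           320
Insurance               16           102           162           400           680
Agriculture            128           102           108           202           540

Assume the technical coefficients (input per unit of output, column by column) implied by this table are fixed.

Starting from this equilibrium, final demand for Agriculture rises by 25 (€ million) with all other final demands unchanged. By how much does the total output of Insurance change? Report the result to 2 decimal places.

Δx_I = 16.32

Technical coefficients a_ij = z_ij / X_j:
  a_CC = 112/320 = 0.35, a_IC = 16/320 = 0.05, a_AC = 128/320 = 0.40
  a_CI = 34/680 = 0.05, a_II = 102/680 = 0.15, a_AI = 102/680 = 0.15
  a_CA = 135/540 = 0.25, a_IA = 162/540 = 0.30, a_AA = 108/540 = 0.20
I − A =
  [   0.65    -0.05    -0.25]
  [  -0.05     0.85    -0.30]
  [  -0.40    -0.15     0.80]
Cofactors of I−A, C_ij = (−1)^(i+j)·(minor ij) (rows/columns in the sector order above):
  C_11 = (0.85)(0.80) − (-0.30)(-0.15) = 0.6350
  C_12 = −[(-0.05)(0.80) − (-0.30)(-0.40)] = 0.1600
  C_13 = (-0.05)(-0.15) − (0.85)(-0.40) = 0.3475
  C_21 = −[(-0.05)(0.80) − (-0.25)(-0.15)] = 0.0775
  C_22 = (0.65)(0.80) − (-0.25)(-0.40) = 0.4200
  C_23 = −[(0.65)(-0.15) − (-0.05)(-0.40)] = 0.1175
  C_31 = (-0.05)(-0.30) − (-0.25)(0.85) = 0.2275
  C_32 = −[(0.65)(-0.30) − (-0.25)(-0.05)] = 0.2075
  C_33 = (0.65)(0.85) − (-0.05)(-0.05) = 0.5500
det(I−A) = Σ_j (I−A)_1j·C_1j = (0.65)(0.6350) + (-0.05)(0.1600) + (-0.25)(0.3475) = 0.317875
adj(I−A) = Cᵀ =
  [ 0.6350   0.0775   0.2275]
  [ 0.1600   0.4200   0.2075]
  [ 0.3475   0.1175   0.5500]
(I − A)⁻¹ = adj(I−A) / det(I−A) ≈
  [   1.9976     0.2438     0.7157]
  [   0.5033     1.3213     0.6528]
  [   1.0932     0.3696     1.7302]
Δx = (I − A)⁻¹ Δd with Δd having +25 in the Agriculture component and 0 elsewhere.
So Δx_I = L_IA · (+25), where L_IA = adj(I−A)_IA / det(I−A) = 0.2075 / 0.317875.
Δx_I = 0.2075 × (+25) / 0.317875 = 5.1875 / 0.317875 ≈ 16.32.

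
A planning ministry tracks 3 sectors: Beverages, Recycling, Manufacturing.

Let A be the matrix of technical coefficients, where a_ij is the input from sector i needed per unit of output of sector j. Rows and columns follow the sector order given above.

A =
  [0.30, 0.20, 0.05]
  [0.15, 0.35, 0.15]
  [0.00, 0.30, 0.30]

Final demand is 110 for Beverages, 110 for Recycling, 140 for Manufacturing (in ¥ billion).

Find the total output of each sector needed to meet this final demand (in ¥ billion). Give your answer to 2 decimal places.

x_B = 268.82, x_R = 307.87, x_M = 331.94

I − A =
  [   0.70    -0.20    -0.05]
  [  -0.15     0.65    -0.15]
  [   0.00    -0.30     0.70]
Cofactors of I−A, C_ij = (−1)^(i+j)·(minor ij) (rows/columns in the sector order above):
  C_11 = (0.65)(0.70) − (-0.15)(-0.30) = 0.4100
  C_12 = −[(-0.15)(0.70) − (-0.15)(0.00)] = 0.1050
  C_13 = (-0.15)(-0.30) − (0.65)(0.00) = 0.0450
  C_21 = −[(-0.20)(0.70) − (-0.05)(-0.30)] = 0.1550
  C_22 = (0.70)(0.70) − (-0.05)(0.00) = 0.4900
  C_23 = −[(0.70)(-0.30) − (-0.20)(0.00)] = 0.2100
  C_31 = (-0.20)(-0.15) − (-0.05)(0.65) = 0.0625
  C_32 = −[(0.70)(-0.15) − (-0.05)(-0.15)] = 0.1125
  C_33 = (0.70)(0.65) − (-0.20)(-0.15) = 0.4250
det(I−A) = Σ_j (I−A)_1j·C_1j = (0.70)(0.4100) + (-0.20)(0.1050) + (-0.05)(0.0450) = 0.26375
adj(I−A) = Cᵀ =
  [ 0.4100   0.1550   0.0625]
  [ 0.1050   0.4900   0.1125]
  [ 0.0450   0.2100   0.4250]
(I − A)⁻¹ = adj(I−A) / det(I−A) ≈
  [   1.5545     0.5877     0.2370]
  [   0.3981     1.8578     0.4265]
  [   0.1706     0.7962     1.6114]
x = (I − A)⁻¹ d = adj(I−A)·d / det(I−A), with det(I−A) = 0.26375:
  x_B = (0.4100·110 + 0.1550·110 + 0.0625·140) / 0.26375 = 70.90 / 0.26375 ≈ 268.82
  x_R = (0.1050·110 + 0.4900·110 + 0.1125·140) / 0.26375 = 81.20 / 0.26375 ≈ 307.87
  x_M = (0.0450·110 + 0.2100·110 + 0.4250·140) / 0.26375 = 87.55 / 0.26375 ≈ 331.94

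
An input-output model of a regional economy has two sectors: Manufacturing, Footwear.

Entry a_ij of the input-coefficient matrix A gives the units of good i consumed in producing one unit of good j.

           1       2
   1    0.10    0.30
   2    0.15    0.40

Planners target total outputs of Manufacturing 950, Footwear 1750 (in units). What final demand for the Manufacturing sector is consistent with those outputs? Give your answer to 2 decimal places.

d_1 = 330.00

I − A =
  [   0.90    -0.30]
  [  -0.15     0.60]
d = (I − A) x:
  d_1 = (+0.90)·950 + (-0.30)·1750 = 330.00
  d_2 = (-0.15)·950 + (+0.60)·1750 = 907.50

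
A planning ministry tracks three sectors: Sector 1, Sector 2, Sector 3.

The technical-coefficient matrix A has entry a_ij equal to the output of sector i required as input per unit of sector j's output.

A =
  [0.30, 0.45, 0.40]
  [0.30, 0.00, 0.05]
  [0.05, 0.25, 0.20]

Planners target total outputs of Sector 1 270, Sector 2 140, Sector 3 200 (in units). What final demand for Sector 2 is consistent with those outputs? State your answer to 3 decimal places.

d_2 = 49.000

I − A =
  [   0.70    -0.45    -0.40]
  [  -0.30     1.00    -0.05]
  [  -0.05    -0.25     0.80]
d = (I − A) x:
  d_1 = (+0.70)·270 + (-0.45)·140 + (-0.40)·200 = 46.000
  d_2 = (-0.30)·270 + (+1.00)·140 + (-0.05)·200 = 49.000
  d_3 = (-0.05)·270 + (-0.25)·140 + (+0.80)·200 = 111.500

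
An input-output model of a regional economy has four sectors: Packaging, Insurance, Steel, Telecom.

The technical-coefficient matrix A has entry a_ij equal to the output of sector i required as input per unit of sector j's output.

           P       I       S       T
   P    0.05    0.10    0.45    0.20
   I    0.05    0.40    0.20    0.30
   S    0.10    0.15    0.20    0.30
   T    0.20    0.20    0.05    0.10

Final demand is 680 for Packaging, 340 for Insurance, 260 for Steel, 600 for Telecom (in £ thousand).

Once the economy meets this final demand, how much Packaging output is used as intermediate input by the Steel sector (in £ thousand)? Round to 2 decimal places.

I − A =
  [   0.95    -0.10    -0.45    -0.20]
  [  -0.05     0.60    -0.20    -0.30]
  [  -0.10    -0.15     0.80    -0.30]
  [  -0.20    -0.20    -0.05     0.90]
Compute the cofactors C_ij = (−1)^(i+j)·(3×3 minor ij) of I−A; the adjugate is their transpose:
adj(I−A) = Cᵀ =
  [ 0.333750   0.191750   0.249500   0.221250]
  [ 0.114750   0.569250   0.225000   0.290250]
  [ 0.102750   0.198250   0.419500   0.228750]
  [ 0.105375   0.180125   0.128750   0.391125]
det(I−A) = Σ_j (I−A)_1j·C_1j = (0.95)(0.333750) + (-0.10)(0.114750) + (-0.45)(0.102750) + (-0.20)(0.105375) = 0.238275
(I − A)⁻¹ = adj(I−A) / det(I−A) ≈
  [   1.4007     0.8047     1.0471     0.9285]
  [   0.4816     2.3890     0.9443     1.2181]
  [   0.4312     0.8320     1.7606     0.9600]
  [   0.4422     0.7560     0.5403     1.6415]
First solve x = (I − A)⁻¹ d = adj(I−A)·d / det(I−A); in particular x_S = (0.102750·680 + 0.198250·340 + 0.419500·260 + 0.228750·600) / 0.238275 = 383.595 / 0.238275 ≈ 1609.8835.
Intermediate flow from P to S: z_PS = a_PS · x_S = 0.45 × 383.595 / 0.238275 = 172.61775 / 0.238275 ≈ 724.45.

z_PS = 724.45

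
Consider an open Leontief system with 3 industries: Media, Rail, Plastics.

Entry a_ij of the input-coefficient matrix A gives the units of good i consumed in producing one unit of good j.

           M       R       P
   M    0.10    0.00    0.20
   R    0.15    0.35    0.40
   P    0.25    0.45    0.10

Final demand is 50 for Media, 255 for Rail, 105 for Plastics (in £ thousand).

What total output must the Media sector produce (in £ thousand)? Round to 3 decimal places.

x_M = 178.493

I − A =
  [   0.90     0.00    -0.20]
  [  -0.15     0.65    -0.40]
  [  -0.25    -0.45     0.90]
Cofactors of I−A, C_ij = (−1)^(i+j)·(minor ij) (rows/columns in the sector order above):
  C_11 = (0.65)(0.90) − (-0.40)(-0.45) = 0.4050
  C_12 = −[(-0.15)(0.90) − (-0.40)(-0.25)] = 0.2350
  C_13 = (-0.15)(-0.45) − (0.65)(-0.25) = 0.2300
  C_21 = −[(0.00)(0.90) − (-0.20)(-0.45)] = 0.0900
  C_22 = (0.90)(0.90) − (-0.20)(-0.25) = 0.7600
  C_23 = −[(0.90)(-0.45) − (0.00)(-0.25)] = 0.4050
  C_31 = (0.00)(-0.40) − (-0.20)(0.65) = 0.1300
  C_32 = −[(0.90)(-0.40) − (-0.20)(-0.15)] = 0.3900
  C_33 = (0.90)(0.65) − (0.00)(-0.15) = 0.5850
det(I−A) = Σ_j (I−A)_1j·C_1j = (0.90)(0.4050) + (0.00)(0.2350) + (-0.20)(0.2300) = 0.3185
adj(I−A) = Cᵀ =
  [ 0.4050   0.0900   0.1300]
  [ 0.2350   0.7600   0.3900]
  [ 0.2300   0.4050   0.5850]
(I − A)⁻¹ = adj(I−A) / det(I−A) ≈
  [   1.2716     0.2826     0.4082]
  [   0.7378     2.3862     1.2245]
  [   0.7221     1.2716     1.8367]
x = (I − A)⁻¹ d = adj(I−A)·d / det(I−A), with det(I−A) = 0.3185:
  x_M = (0.4050·50 + 0.0900·255 + 0.1300·105) / 0.3185 = 56.85 / 0.3185 ≈ 178.493
  x_R = (0.2350·50 + 0.7600·255 + 0.3900·105) / 0.3185 = 246.50 / 0.3185 ≈ 773.940
  x_P = (0.2300·50 + 0.4050·255 + 0.5850·105) / 0.3185 = 176.20 / 0.3185 ≈ 553.218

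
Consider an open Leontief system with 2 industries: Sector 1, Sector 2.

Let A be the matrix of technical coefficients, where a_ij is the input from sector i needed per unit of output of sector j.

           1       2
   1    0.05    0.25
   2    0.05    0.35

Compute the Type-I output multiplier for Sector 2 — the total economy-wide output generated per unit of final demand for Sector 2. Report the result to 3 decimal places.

m_2 = 1.983

I − A =
  [   0.95    -0.25]
  [  -0.05     0.65]
det(I−A) = (0.95)(0.65) − (-0.25)(-0.05) = 0.6050
adj(I−A) = [[0.65, 0.25], [0.05, 0.95]]
(I − A)⁻¹ = adj(I−A) / det(I−A) ≈
  [   1.0744     0.4132]
  [   0.0826     1.5702]
The output multiplier for sector j is the column-j sum of the Leontief inverse (I − A)⁻¹ = adj(I−A) / det(I−A).
Column 2 of adj(I−A): (0.25, 0.95); det(I−A) = 0.6050.
m_2 = (0.25 + 0.95) / 0.6050 = 1.20 / 0.6050 ≈ 1.983.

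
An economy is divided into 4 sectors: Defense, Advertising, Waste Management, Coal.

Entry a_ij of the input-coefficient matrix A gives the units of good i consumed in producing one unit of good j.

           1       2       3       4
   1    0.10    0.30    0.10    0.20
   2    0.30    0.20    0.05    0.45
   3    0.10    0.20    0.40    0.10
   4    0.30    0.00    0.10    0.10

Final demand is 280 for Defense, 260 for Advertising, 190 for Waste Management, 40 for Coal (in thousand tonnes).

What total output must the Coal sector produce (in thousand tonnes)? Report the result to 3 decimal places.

I − A =
  [   0.90    -0.30    -0.10    -0.20]
  [  -0.30     0.80    -0.05    -0.45]
  [  -0.10    -0.20     0.60    -0.10]
  [  -0.30     0.00    -0.10     0.90]
Compute the cofactors C_ij = (−1)^(i+j)·(3×3 minor ij) of I−A; the adjugate is their transpose:
adj(I−A) = Cᵀ =
  [ 0.4060   0.1810   0.1150   0.1935]
  [ 0.2505   0.4270   0.1245   0.2830]
  [ 0.1770   0.1860   0.4785   0.1855]
  [ 0.1550   0.0810   0.0915   0.3535]
det(I−A) = Σ_j (I−A)_1j·C_1j = (0.90)(0.4060) + (-0.30)(0.2505) + (-0.10)(0.1770) + (-0.20)(0.1550) = 0.24155
(I − A)⁻¹ = adj(I−A) / det(I−A) ≈
  [   1.6808     0.7493     0.4761     0.8011]
  [   1.0371     1.7677     0.5154     1.1716]
  [   0.7328     0.7700     1.9810     0.7680]
  [   0.6417     0.3353     0.3788     1.4635]
x = (I − A)⁻¹ d = adj(I−A)·d / det(I−A), with det(I−A) = 0.24155:
  x_1 = (0.4060·280 + 0.1810·260 + 0.1150·190 + 0.1935·40) / 0.24155 = 190.33 / 0.24155 ≈ 787.953
  x_2 = (0.2505·280 + 0.4270·260 + 0.1245·190 + 0.2830·40) / 0.24155 = 216.135 / 0.24155 ≈ 894.784
  x_3 = (0.1770·280 + 0.1860·260 + 0.4785·190 + 0.1855·40) / 0.24155 = 196.255 / 0.24155 ≈ 812.482
  x_4 = (0.1550·280 + 0.0810·260 + 0.0915·190 + 0.3535·40) / 0.24155 = 95.985 / 0.24155 ≈ 397.371

x_4 = 397.371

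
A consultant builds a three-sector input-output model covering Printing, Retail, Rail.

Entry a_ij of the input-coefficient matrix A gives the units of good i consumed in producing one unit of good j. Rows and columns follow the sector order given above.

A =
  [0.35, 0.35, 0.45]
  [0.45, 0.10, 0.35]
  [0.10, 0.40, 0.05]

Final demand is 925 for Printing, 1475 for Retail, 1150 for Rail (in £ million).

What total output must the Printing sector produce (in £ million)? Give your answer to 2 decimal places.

x_1 = 11158.86

I − A =
  [   0.65    -0.35    -0.45]
  [  -0.45     0.90    -0.35]
  [  -0.10    -0.40     0.95]
Cofactors of I−A, C_ij = (−1)^(i+j)·(minor ij) (rows/columns in the sector order above):
  C_11 = (0.90)(0.95) − (-0.35)(-0.40) = 0.7150
  C_12 = −[(-0.45)(0.95) − (-0.35)(-0.10)] = 0.4625
  C_13 = (-0.45)(-0.40) − (0.90)(-0.10) = 0.2700
  C_21 = −[(-0.35)(0.95) − (-0.45)(-0.40)] = 0.5125
  C_22 = (0.65)(0.95) − (-0.45)(-0.10) = 0.5725
  C_23 = −[(0.65)(-0.40) − (-0.35)(-0.10)] = 0.2950
  C_31 = (-0.35)(-0.35) − (-0.45)(0.90) = 0.5275
  C_32 = −[(0.65)(-0.35) − (-0.45)(-0.45)] = 0.4300
  C_33 = (0.65)(0.90) − (-0.35)(-0.45) = 0.4275
det(I−A) = Σ_j (I−A)_1j·C_1j = (0.65)(0.7150) + (-0.35)(0.4625) + (-0.45)(0.2700) = 0.181375
adj(I−A) = Cᵀ =
  [ 0.7150   0.5125   0.5275]
  [ 0.4625   0.5725   0.4300]
  [ 0.2700   0.2950   0.4275]
(I − A)⁻¹ = adj(I−A) / det(I−A) ≈
  [   3.9421     2.8256     2.9083]
  [   2.5500     3.1564     2.3708]
  [   1.4886     1.6265     2.3570]
x = (I − A)⁻¹ d = adj(I−A)·d / det(I−A), with det(I−A) = 0.181375:
  x_1 = (0.7150·925 + 0.5125·1475 + 0.5275·1150) / 0.181375 = 2023.9375 / 0.181375 ≈ 11158.86
  x_2 = (0.4625·925 + 0.5725·1475 + 0.4300·1150) / 0.181375 = 1766.75 / 0.181375 ≈ 9740.87
  x_3 = (0.2700·925 + 0.2950·1475 + 0.4275·1150) / 0.181375 = 1176.50 / 0.181375 ≈ 6486.56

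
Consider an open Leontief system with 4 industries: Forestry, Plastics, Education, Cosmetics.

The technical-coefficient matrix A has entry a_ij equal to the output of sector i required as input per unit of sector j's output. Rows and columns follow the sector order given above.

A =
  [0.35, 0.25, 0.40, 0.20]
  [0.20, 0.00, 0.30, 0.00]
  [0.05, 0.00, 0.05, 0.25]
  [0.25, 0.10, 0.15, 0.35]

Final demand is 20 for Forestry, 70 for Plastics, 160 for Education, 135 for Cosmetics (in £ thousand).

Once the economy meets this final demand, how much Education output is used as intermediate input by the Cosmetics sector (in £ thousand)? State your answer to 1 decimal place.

I − A =
  [   0.65    -0.25    -0.40    -0.20]
  [  -0.20     1.00    -0.30     0.00]
  [  -0.05     0.00     0.95    -0.25]
  [  -0.25    -0.10    -0.15     0.65]
Compute the cofactors C_ij = (−1)^(i+j)·(3×3 minor ij) of I−A; the adjugate is their transpose:
adj(I−A) = Cᵀ =
  [ 0.57250   0.17400   0.34475   0.30875]
  [ 0.14450   0.29000   0.16975   0.10975]
  [ 0.10000   0.04100   0.33600   0.16000]
  [ 0.26550   0.12100   0.23625   0.54625]
det(I−A) = Σ_j (I−A)_1j·C_1j = (0.65)(0.57250) + (-0.25)(0.14450) + (-0.40)(0.10000) + (-0.20)(0.26550) = 0.2429
(I − A)⁻¹ = adj(I−A) / det(I−A) ≈
  [   2.3569     0.7163     1.4193     1.2711]
  [   0.5949     1.1939     0.6988     0.4518]
  [   0.4117     0.1688     1.3833     0.6587]
  [   1.0930     0.4981     0.9726     2.2489]
First solve x = (I − A)⁻¹ d = adj(I−A)·d / det(I−A); in particular x_4 = (0.26550·20 + 0.12100·70 + 0.23625·160 + 0.54625·135) / 0.2429 = 125.32375 / 0.2429 ≈ 515.948.
Intermediate flow from 3 to 4: z_34 = a_34 · x_4 = 0.25 × 125.32375 / 0.2429 = 31.3309375 / 0.2429 ≈ 129.0.

z_34 = 129.0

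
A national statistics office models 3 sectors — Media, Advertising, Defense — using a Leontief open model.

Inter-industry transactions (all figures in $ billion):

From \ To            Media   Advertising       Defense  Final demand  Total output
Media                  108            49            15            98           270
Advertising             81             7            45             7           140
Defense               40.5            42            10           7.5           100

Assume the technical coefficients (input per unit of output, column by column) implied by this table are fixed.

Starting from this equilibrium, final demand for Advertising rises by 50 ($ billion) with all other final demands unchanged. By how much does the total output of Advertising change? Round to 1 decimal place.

Δx_A = 92.7

Technical coefficients a_ij = z_ij / X_j:
  a_MM = 108/270 = 0.40, a_AM = 81/270 = 0.30, a_DM = 40.5/270 = 0.15
  a_MA = 49/140 = 0.35, a_AA = 7/140 = 0.05, a_DA = 42/140 = 0.30
  a_MD = 15/100 = 0.15, a_AD = 45/100 = 0.45, a_DD = 10/100 = 0.10
I − A =
  [   0.60    -0.35    -0.15]
  [  -0.30     0.95    -0.45]
  [  -0.15    -0.30     0.90]
Cofactors of I−A, C_ij = (−1)^(i+j)·(minor ij) (rows/columns in the sector order above):
  C_11 = (0.95)(0.90) − (-0.45)(-0.30) = 0.7200
  C_12 = −[(-0.30)(0.90) − (-0.45)(-0.15)] = 0.3375
  C_13 = (-0.30)(-0.30) − (0.95)(-0.15) = 0.2325
  C_21 = −[(-0.35)(0.90) − (-0.15)(-0.30)] = 0.3600
  C_22 = (0.60)(0.90) − (-0.15)(-0.15) = 0.5175
  C_23 = −[(0.60)(-0.30) − (-0.35)(-0.15)] = 0.2325
  C_31 = (-0.35)(-0.45) − (-0.15)(0.95) = 0.3000
  C_32 = −[(0.60)(-0.45) − (-0.15)(-0.30)] = 0.3150
  C_33 = (0.60)(0.95) − (-0.35)(-0.30) = 0.4650
det(I−A) = Σ_j (I−A)_1j·C_1j = (0.60)(0.7200) + (-0.35)(0.3375) + (-0.15)(0.2325) = 0.2790
adj(I−A) = Cᵀ =
  [ 0.7200   0.3600   0.3000]
  [ 0.3375   0.5175   0.3150]
  [ 0.2325   0.2325   0.4650]
(I − A)⁻¹ = adj(I−A) / det(I−A) ≈
  [   2.5806     1.2903     1.0753]
  [   1.2097     1.8548     1.1290]
  [   0.8333     0.8333     1.6667]
Δx = (I − A)⁻¹ Δd with Δd having +50 in the Advertising component and 0 elsewhere.
So Δx_A = L_AA · (+50), where L_AA = adj(I−A)_AA / det(I−A) = 0.5175 / 0.2790.
Δx_A = 0.5175 × (+50) / 0.2790 = 25.875 / 0.2790 ≈ 92.7.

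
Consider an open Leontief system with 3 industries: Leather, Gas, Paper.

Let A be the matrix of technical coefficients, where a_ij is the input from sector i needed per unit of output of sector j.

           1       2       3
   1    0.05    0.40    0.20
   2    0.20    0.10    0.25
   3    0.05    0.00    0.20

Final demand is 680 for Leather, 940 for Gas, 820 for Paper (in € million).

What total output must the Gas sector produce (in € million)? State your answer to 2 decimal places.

x_2 = 1732.43

I − A =
  [   0.95    -0.40    -0.20]
  [  -0.20     0.90    -0.25]
  [  -0.05     0.00     0.80]
Cofactors of I−A, C_ij = (−1)^(i+j)·(minor ij) (rows/columns in the sector order above):
  C_11 = (0.90)(0.80) − (-0.25)(0.00) = 0.7200
  C_12 = −[(-0.20)(0.80) − (-0.25)(-0.05)] = 0.1725
  C_13 = (-0.20)(0.00) − (0.90)(-0.05) = 0.0450
  C_21 = −[(-0.40)(0.80) − (-0.20)(0.00)] = 0.3200
  C_22 = (0.95)(0.80) − (-0.20)(-0.05) = 0.7500
  C_23 = −[(0.95)(0.00) − (-0.40)(-0.05)] = 0.0200
  C_31 = (-0.40)(-0.25) − (-0.20)(0.90) = 0.2800
  C_32 = −[(0.95)(-0.25) − (-0.20)(-0.20)] = 0.2775
  C_33 = (0.95)(0.90) − (-0.40)(-0.20) = 0.7750
det(I−A) = Σ_j (I−A)_1j·C_1j = (0.95)(0.7200) + (-0.40)(0.1725) + (-0.20)(0.0450) = 0.6060
adj(I−A) = Cᵀ =
  [ 0.7200   0.3200   0.2800]
  [ 0.1725   0.7500   0.2775]
  [ 0.0450   0.0200   0.7750]
(I − A)⁻¹ = adj(I−A) / det(I−A) ≈
  [   1.1881     0.5281     0.4620]
  [   0.2847     1.2376     0.4579]
  [   0.0743     0.0330     1.2789]
x = (I − A)⁻¹ d = adj(I−A)·d / det(I−A), with det(I−A) = 0.6060:
  x_1 = (0.7200·680 + 0.3200·940 + 0.2800·820) / 0.6060 = 1020.00 / 0.6060 ≈ 1683.17
  x_2 = (0.1725·680 + 0.7500·940 + 0.2775·820) / 0.6060 = 1049.85 / 0.6060 ≈ 1732.43
  x_3 = (0.0450·680 + 0.0200·940 + 0.7750·820) / 0.6060 = 684.90 / 0.6060 ≈ 1130.20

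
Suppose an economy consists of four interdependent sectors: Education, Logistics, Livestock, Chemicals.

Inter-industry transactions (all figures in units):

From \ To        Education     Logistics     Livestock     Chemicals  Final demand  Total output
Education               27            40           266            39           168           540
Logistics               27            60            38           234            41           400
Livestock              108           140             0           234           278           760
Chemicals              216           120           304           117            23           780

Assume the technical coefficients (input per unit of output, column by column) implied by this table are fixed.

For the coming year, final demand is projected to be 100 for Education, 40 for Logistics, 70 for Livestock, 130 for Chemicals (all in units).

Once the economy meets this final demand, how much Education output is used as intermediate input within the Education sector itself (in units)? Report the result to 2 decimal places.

z_11 = 16.46

Technical coefficients a_ij = z_ij / X_j:
  a_11 = 27/540 = 0.05, a_21 = 27/540 = 0.05, a_31 = 108/540 = 0.20, a_41 = 216/540 = 0.40
  a_12 = 40/400 = 0.10, a_22 = 60/400 = 0.15, a_32 = 140/400 = 0.35, a_42 = 120/400 = 0.30
  a_13 = 266/760 = 0.35, a_23 = 38/760 = 0.05, a_33 = 0/760 = 0.00, a_43 = 304/760 = 0.40
  a_14 = 39/780 = 0.05, a_24 = 234/780 = 0.30, a_34 = 234/780 = 0.30, a_44 = 117/780 = 0.15
I − A =
  [   0.95    -0.10    -0.35    -0.05]
  [  -0.05     0.85    -0.05    -0.30]
  [  -0.20    -0.35     1.00    -0.30]
  [  -0.40    -0.30    -0.40     0.85]
Compute the cofactors C_ij = (−1)^(i+j)·(3×3 minor ij) of I−A; the adjugate is their transpose:
adj(I−A) = Cᵀ =
  [ 0.469125   0.230625   0.255375   0.199125]
  [ 0.195000   0.568000   0.211250   0.286500]
  [ 0.289875   0.393125   0.566875   0.355875]
  [ 0.426000   0.494000   0.461500   0.719250]
det(I−A) = Σ_j (I−A)_1j·C_1j = (0.95)(0.469125) + (-0.10)(0.195000) + (-0.35)(0.289875) + (-0.05)(0.426000) = 0.3034125
(I − A)⁻¹ = adj(I−A) / det(I−A) ≈
  [   1.5462     0.7601     0.8417     0.6563]
  [   0.6427     1.8720     0.6962     0.9443]
  [   0.9554     1.2957     1.8683     1.1729]
  [   1.4040     1.6281     1.5210     2.3705]
First solve x = (I − A)⁻¹ d = adj(I−A)·d / det(I−A); in particular x_1 = (0.469125·100 + 0.230625·40 + 0.255375·70 + 0.199125·130) / 0.3034125 = 99.90 / 0.3034125 ≈ 329.2547.
Intermediate flow from 1 to 1: z_11 = a_11 · x_1 = 0.05 × 99.90 / 0.3034125 = 4.995 / 0.3034125 ≈ 16.46.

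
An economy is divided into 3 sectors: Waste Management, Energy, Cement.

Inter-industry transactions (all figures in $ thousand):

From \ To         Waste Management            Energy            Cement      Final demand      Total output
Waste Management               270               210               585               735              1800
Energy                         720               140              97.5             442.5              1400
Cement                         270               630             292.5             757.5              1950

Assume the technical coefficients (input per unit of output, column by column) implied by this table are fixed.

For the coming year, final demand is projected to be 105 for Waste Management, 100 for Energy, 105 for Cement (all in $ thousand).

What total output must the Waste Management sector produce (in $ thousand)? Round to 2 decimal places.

x_1 = 275.23

Technical coefficients a_ij = z_ij / X_j:
  a_11 = 270/1800 = 0.15, a_21 = 720/1800 = 0.40, a_31 = 270/1800 = 0.15
  a_12 = 210/1400 = 0.15, a_22 = 140/1400 = 0.10, a_32 = 630/1400 = 0.45
  a_13 = 585/1950 = 0.30, a_23 = 97.5/1950 = 0.05, a_33 = 292.5/1950 = 0.15
I − A =
  [   0.85    -0.15    -0.30]
  [  -0.40     0.90    -0.05]
  [  -0.15    -0.45     0.85]
Cofactors of I−A, C_ij = (−1)^(i+j)·(minor ij) (rows/columns in the sector order above):
  C_11 = (0.90)(0.85) − (-0.05)(-0.45) = 0.7425
  C_12 = −[(-0.40)(0.85) − (-0.05)(-0.15)] = 0.3475
  C_13 = (-0.40)(-0.45) − (0.90)(-0.15) = 0.3150
  C_21 = −[(-0.15)(0.85) − (-0.30)(-0.45)] = 0.2625
  C_22 = (0.85)(0.85) − (-0.30)(-0.15) = 0.6775
  C_23 = −[(0.85)(-0.45) − (-0.15)(-0.15)] = 0.4050
  C_31 = (-0.15)(-0.05) − (-0.30)(0.90) = 0.2775
  C_32 = −[(0.85)(-0.05) − (-0.30)(-0.40)] = 0.1625
  C_33 = (0.85)(0.90) − (-0.15)(-0.40) = 0.7050
det(I−A) = Σ_j (I−A)_1j·C_1j = (0.85)(0.7425) + (-0.15)(0.3475) + (-0.30)(0.3150) = 0.4845
adj(I−A) = Cᵀ =
  [ 0.7425   0.2625   0.2775]
  [ 0.3475   0.6775   0.1625]
  [ 0.3150   0.4050   0.7050]
(I − A)⁻¹ = adj(I−A) / det(I−A) ≈
  [   1.5325     0.5418     0.5728]
  [   0.7172     1.3983     0.3354]
  [   0.6502     0.8359     1.4551]
x = (I − A)⁻¹ d = adj(I−A)·d / det(I−A), with det(I−A) = 0.4845:
  x_1 = (0.7425·105 + 0.2625·100 + 0.2775·105) / 0.4845 = 133.35 / 0.4845 ≈ 275.23
  x_2 = (0.3475·105 + 0.6775·100 + 0.1625·105) / 0.4845 = 121.30 / 0.4845 ≈ 250.36
  x_3 = (0.3150·105 + 0.4050·100 + 0.7050·105) / 0.4845 = 147.60 / 0.4845 ≈ 304.64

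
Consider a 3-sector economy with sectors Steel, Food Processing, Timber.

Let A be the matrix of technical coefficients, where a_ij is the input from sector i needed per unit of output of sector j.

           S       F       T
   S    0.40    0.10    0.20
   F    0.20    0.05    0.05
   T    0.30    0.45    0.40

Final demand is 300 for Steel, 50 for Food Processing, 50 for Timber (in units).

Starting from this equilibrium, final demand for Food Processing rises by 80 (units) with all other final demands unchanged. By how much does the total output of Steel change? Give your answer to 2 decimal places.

I − A =
  [   0.60    -0.10    -0.20]
  [  -0.20     0.95    -0.05]
  [  -0.30    -0.45     0.60]
Cofactors of I−A, C_ij = (−1)^(i+j)·(minor ij) (rows/columns in the sector order above):
  C_11 = (0.95)(0.60) − (-0.05)(-0.45) = 0.5475
  C_12 = −[(-0.20)(0.60) − (-0.05)(-0.30)] = 0.1350
  C_13 = (-0.20)(-0.45) − (0.95)(-0.30) = 0.3750
  C_21 = −[(-0.10)(0.60) − (-0.20)(-0.45)] = 0.1500
  C_22 = (0.60)(0.60) − (-0.20)(-0.30) = 0.3000
  C_23 = −[(0.60)(-0.45) − (-0.10)(-0.30)] = 0.3000
  C_31 = (-0.10)(-0.05) − (-0.20)(0.95) = 0.1950
  C_32 = −[(0.60)(-0.05) − (-0.20)(-0.20)] = 0.0700
  C_33 = (0.60)(0.95) − (-0.10)(-0.20) = 0.5500
det(I−A) = Σ_j (I−A)_1j·C_1j = (0.60)(0.5475) + (-0.10)(0.1350) + (-0.20)(0.3750) = 0.2400
adj(I−A) = Cᵀ =
  [ 0.5475   0.1500   0.1950]
  [ 0.1350   0.3000   0.0700]
  [ 0.3750   0.3000   0.5500]
(I − A)⁻¹ = adj(I−A) / det(I−A) ≈
  [   2.2813     0.6250     0.8125]
  [   0.5625     1.2500     0.2917]
  [   1.5625     1.2500     2.2917]
Δx = (I − A)⁻¹ Δd with Δd having +80 in the Food Processing component and 0 elsewhere.
So Δx_S = L_SF · (+80), where L_SF = adj(I−A)_SF / det(I−A) = 0.1500 / 0.2400.
Δx_S = 0.1500 × (+80) / 0.2400 = 12.00 / 0.2400 = 50.00.

Δx_S = 50.00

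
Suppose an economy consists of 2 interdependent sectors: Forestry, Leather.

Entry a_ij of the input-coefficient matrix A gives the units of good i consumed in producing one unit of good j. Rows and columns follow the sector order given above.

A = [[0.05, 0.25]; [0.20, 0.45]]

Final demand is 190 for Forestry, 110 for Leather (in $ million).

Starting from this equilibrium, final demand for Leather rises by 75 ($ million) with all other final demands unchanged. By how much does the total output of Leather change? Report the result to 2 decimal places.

I − A =
  [   0.95    -0.25]
  [  -0.20     0.55]
det(I−A) = (0.95)(0.55) − (-0.25)(-0.20) = 0.4725
adj(I−A) = [[0.55, 0.25], [0.20, 0.95]]
(I − A)⁻¹ = adj(I−A) / det(I−A) ≈
  [   1.1640     0.5291]
  [   0.4233     2.0106]
Δx = (I − A)⁻¹ Δd with Δd having +75 in the Leather component and 0 elsewhere.
So Δx_L = L_LL · (+75), where L_LL = adj(I−A)_LL / det(I−A) = 0.95 / 0.4725.
Δx_L = 0.95 × (+75) / 0.4725 = 71.25 / 0.4725 ≈ 150.79.

Δx_L = 150.79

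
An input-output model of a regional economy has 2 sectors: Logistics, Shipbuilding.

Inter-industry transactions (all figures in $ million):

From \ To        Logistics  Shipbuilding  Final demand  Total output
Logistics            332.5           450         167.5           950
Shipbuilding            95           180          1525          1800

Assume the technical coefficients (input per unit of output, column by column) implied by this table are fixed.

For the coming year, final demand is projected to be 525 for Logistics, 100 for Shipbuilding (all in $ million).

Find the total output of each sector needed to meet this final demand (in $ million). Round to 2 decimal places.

Technical coefficients a_ij = z_ij / X_j:
  a_11 = 332.5/950 = 0.35, a_21 = 95/950 = 0.10
  a_12 = 450/1800 = 0.25, a_22 = 180/1800 = 0.10
I − A =
  [   0.65    -0.25]
  [  -0.10     0.90]
det(I−A) = (0.65)(0.90) − (-0.25)(-0.10) = 0.5600
adj(I−A) = [[0.90, 0.25], [0.10, 0.65]]
(I − A)⁻¹ = adj(I−A) / det(I−A) ≈
  [   1.6071     0.4464]
  [   0.1786     1.1607]
x = (I − A)⁻¹ d = adj(I−A)·d / det(I−A), with det(I−A) = 0.5600:
  x_1 = (0.90·525 + 0.25·100) / 0.5600 = 497.50 / 0.5600 ≈ 888.39
  x_2 = (0.10·525 + 0.65·100) / 0.5600 = 117.50 / 0.5600 ≈ 209.82

x_1 = 888.39, x_2 = 209.82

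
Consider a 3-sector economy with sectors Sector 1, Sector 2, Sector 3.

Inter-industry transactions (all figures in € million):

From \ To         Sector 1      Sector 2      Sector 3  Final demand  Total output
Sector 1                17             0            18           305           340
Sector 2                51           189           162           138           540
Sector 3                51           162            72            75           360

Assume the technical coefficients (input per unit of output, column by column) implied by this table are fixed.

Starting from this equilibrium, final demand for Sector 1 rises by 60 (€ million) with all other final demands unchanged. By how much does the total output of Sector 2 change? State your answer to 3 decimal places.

Δx_2 = 31.370

Technical coefficients a_ij = z_ij / X_j:
  a_11 = 17/340 = 0.05, a_21 = 51/340 = 0.15, a_31 = 51/340 = 0.15
  a_12 = 0/540 = 0.00, a_22 = 189/540 = 0.35, a_32 = 162/540 = 0.30
  a_13 = 18/360 = 0.05, a_23 = 162/360 = 0.45, a_33 = 72/360 = 0.20
I − A =
  [   0.95     0.00    -0.05]
  [  -0.15     0.65    -0.45]
  [  -0.15    -0.30     0.80]
Cofactors of I−A, C_ij = (−1)^(i+j)·(minor ij) (rows/columns in the sector order above):
  C_11 = (0.65)(0.80) − (-0.45)(-0.30) = 0.3850
  C_12 = −[(-0.15)(0.80) − (-0.45)(-0.15)] = 0.1875
  C_13 = (-0.15)(-0.30) − (0.65)(-0.15) = 0.1425
  C_21 = −[(0.00)(0.80) − (-0.05)(-0.30)] = 0.0150
  C_22 = (0.95)(0.80) − (-0.05)(-0.15) = 0.7525
  C_23 = −[(0.95)(-0.30) − (0.00)(-0.15)] = 0.2850
  C_31 = (0.00)(-0.45) − (-0.05)(0.65) = 0.0325
  C_32 = −[(0.95)(-0.45) − (-0.05)(-0.15)] = 0.4350
  C_33 = (0.95)(0.65) − (0.00)(-0.15) = 0.6175
det(I−A) = Σ_j (I−A)_1j·C_1j = (0.95)(0.3850) + (0.00)(0.1875) + (-0.05)(0.1425) = 0.358625
adj(I−A) = Cᵀ =
  [ 0.3850   0.0150   0.0325]
  [ 0.1875   0.7525   0.4350]
  [ 0.1425   0.2850   0.6175]
(I − A)⁻¹ = adj(I−A) / det(I−A) ≈
  [   1.0735     0.0418     0.0906]
  [   0.5228     2.0983     1.2130]
  [   0.3974     0.7947     1.7219]
Δx = (I − A)⁻¹ Δd with Δd having +60 in the Sector 1 component and 0 elsewhere.
So Δx_2 = L_21 · (+60), where L_21 = adj(I−A)_21 / det(I−A) = 0.1875 / 0.358625.
Δx_2 = 0.1875 × (+60) / 0.358625 = 11.25 / 0.358625 ≈ 31.370.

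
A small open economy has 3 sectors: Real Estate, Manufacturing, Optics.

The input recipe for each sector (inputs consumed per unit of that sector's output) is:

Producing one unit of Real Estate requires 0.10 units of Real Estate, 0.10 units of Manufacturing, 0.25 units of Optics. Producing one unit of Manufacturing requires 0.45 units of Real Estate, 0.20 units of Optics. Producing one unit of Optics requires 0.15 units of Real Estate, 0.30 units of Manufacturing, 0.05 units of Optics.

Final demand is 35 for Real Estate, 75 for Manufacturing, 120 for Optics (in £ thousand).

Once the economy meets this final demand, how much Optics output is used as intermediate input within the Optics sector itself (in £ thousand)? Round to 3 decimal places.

I − A =
  [   0.90    -0.45    -0.15]
  [  -0.10     1.00    -0.30]
  [  -0.25    -0.20     0.95]
Cofactors of I−A, C_ij = (−1)^(i+j)·(minor ij) (rows/columns in the sector order above):
  C_11 = (1.00)(0.95) − (-0.30)(-0.20) = 0.8900
  C_12 = −[(-0.10)(0.95) − (-0.30)(-0.25)] = 0.1700
  C_13 = (-0.10)(-0.20) − (1.00)(-0.25) = 0.2700
  C_21 = −[(-0.45)(0.95) − (-0.15)(-0.20)] = 0.4575
  C_22 = (0.90)(0.95) − (-0.15)(-0.25) = 0.8175
  C_23 = −[(0.90)(-0.20) − (-0.45)(-0.25)] = 0.2925
  C_31 = (-0.45)(-0.30) − (-0.15)(1.00) = 0.2850
  C_32 = −[(0.90)(-0.30) − (-0.15)(-0.10)] = 0.2850
  C_33 = (0.90)(1.00) − (-0.45)(-0.10) = 0.8550
det(I−A) = Σ_j (I−A)_1j·C_1j = (0.90)(0.8900) + (-0.45)(0.1700) + (-0.15)(0.2700) = 0.6840
adj(I−A) = Cᵀ =
  [ 0.8900   0.4575   0.2850]
  [ 0.1700   0.8175   0.2850]
  [ 0.2700   0.2925   0.8550]
(I − A)⁻¹ = adj(I−A) / det(I−A) ≈
  [   1.3012     0.6689     0.4167]
  [   0.2485     1.1952     0.4167]
  [   0.3947     0.4276     1.2500]
First solve x = (I − A)⁻¹ d = adj(I−A)·d / det(I−A); in particular x_O = (0.2700·35 + 0.2925·75 + 0.8550·120) / 0.6840 = 133.9875 / 0.6840 ≈ 195.88816.
Intermediate flow from O to O: z_OO = a_OO · x_O = 0.05 × 133.9875 / 0.6840 = 6.699375 / 0.6840 ≈ 9.794.

z_OO = 9.794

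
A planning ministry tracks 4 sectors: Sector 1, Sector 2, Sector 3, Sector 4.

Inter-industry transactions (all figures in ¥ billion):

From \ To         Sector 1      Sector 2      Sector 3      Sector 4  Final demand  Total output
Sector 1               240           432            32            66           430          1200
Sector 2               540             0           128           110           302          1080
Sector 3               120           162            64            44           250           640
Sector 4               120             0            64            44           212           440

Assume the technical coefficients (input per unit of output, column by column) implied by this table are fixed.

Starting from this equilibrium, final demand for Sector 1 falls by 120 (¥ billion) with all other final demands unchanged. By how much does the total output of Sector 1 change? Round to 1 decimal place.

Technical coefficients a_ij = z_ij / X_j:
  a_11 = 240/1200 = 0.20, a_21 = 540/1200 = 0.45, a_31 = 120/1200 = 0.10, a_41 = 120/1200 = 0.10
  a_12 = 432/1080 = 0.40, a_22 = 0/1080 = 0.00, a_32 = 162/1080 = 0.15, a_42 = 0/1080 = 0.00
  a_13 = 32/640 = 0.05, a_23 = 128/640 = 0.20, a_33 = 64/640 = 0.10, a_43 = 64/640 = 0.10
  a_14 = 66/440 = 0.15, a_24 = 110/440 = 0.25, a_34 = 44/440 = 0.10, a_44 = 44/440 = 0.10
I − A =
  [   0.80    -0.40    -0.05    -0.15]
  [  -0.45     1.00    -0.20    -0.25]
  [  -0.10    -0.15     0.90    -0.10]
  [  -0.10     0.00    -0.10     0.90]
Compute the cofactors C_ij = (−1)^(i+j)·(3×3 minor ij) of I−A; the adjugate is their transpose:
adj(I−A) = Cᵀ =
  [ 0.769250   0.329000   0.142000   0.235375]
  [ 0.405000   0.620000   0.189250   0.260750]
  [ 0.164500   0.145750   0.533000   0.127125]
  [ 0.103750   0.052750   0.075000   0.517625]
det(I−A) = Σ_j (I−A)_1j·C_1j = (0.80)(0.769250) + (-0.40)(0.405000) + (-0.05)(0.164500) + (-0.15)(0.103750) = 0.4296125
(I − A)⁻¹ = adj(I−A) / det(I−A) ≈
  [   1.7906     0.7658     0.3305     0.5479]
  [   0.9427     1.4432     0.4405     0.6069]
  [   0.3829     0.3393     1.2407     0.2959]
  [   0.2415     0.1228     0.1746     1.2049]
Δx = (I − A)⁻¹ Δd with Δd having -120 in the Sector 1 component and 0 elsewhere.
So Δx_1 = L_11 · (-120), where L_11 = adj(I−A)_11 / det(I−A) = 0.769250 / 0.4296125.
Δx_1 = 0.769250 × (-120) / 0.4296125 = -92.31 / 0.4296125 ≈ -214.9.

Δx_1 = -214.9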